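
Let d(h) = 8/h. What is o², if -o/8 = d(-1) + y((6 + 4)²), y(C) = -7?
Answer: 14400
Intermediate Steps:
o = 120 (o = -8*(8/(-1) - 7) = -8*(8*(-1) - 7) = -8*(-8 - 7) = -8*(-15) = 120)
o² = 120² = 14400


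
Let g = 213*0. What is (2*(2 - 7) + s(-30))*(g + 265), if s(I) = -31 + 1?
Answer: -10600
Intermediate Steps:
g = 0
s(I) = -30
(2*(2 - 7) + s(-30))*(g + 265) = (2*(2 - 7) - 30)*(0 + 265) = (2*(-5) - 30)*265 = (-10 - 30)*265 = -40*265 = -10600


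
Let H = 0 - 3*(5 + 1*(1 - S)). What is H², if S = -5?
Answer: 1089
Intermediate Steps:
H = -33 (H = 0 - 3*(5 + 1*(1 - 1*(-5))) = 0 - 3*(5 + 1*(1 + 5)) = 0 - 3*(5 + 1*6) = 0 - 3*(5 + 6) = 0 - 3*11 = 0 - 33 = -33)
H² = (-33)² = 1089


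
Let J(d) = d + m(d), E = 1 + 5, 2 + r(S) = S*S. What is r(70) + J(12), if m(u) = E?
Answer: 4916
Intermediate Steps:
r(S) = -2 + S**2 (r(S) = -2 + S*S = -2 + S**2)
E = 6
m(u) = 6
J(d) = 6 + d (J(d) = d + 6 = 6 + d)
r(70) + J(12) = (-2 + 70**2) + (6 + 12) = (-2 + 4900) + 18 = 4898 + 18 = 4916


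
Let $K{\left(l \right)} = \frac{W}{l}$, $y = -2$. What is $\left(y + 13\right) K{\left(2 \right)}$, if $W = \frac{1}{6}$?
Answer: $\frac{11}{12} \approx 0.91667$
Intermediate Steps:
$W = \frac{1}{6} \approx 0.16667$
$K{\left(l \right)} = \frac{1}{6 l}$
$\left(y + 13\right) K{\left(2 \right)} = \left(-2 + 13\right) \frac{1}{6 \cdot 2} = 11 \cdot \frac{1}{6} \cdot \frac{1}{2} = 11 \cdot \frac{1}{12} = \frac{11}{12}$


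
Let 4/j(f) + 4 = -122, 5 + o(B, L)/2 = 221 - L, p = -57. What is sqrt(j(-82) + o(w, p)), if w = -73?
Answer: 2*sqrt(60193)/21 ≈ 23.366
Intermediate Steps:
o(B, L) = 432 - 2*L (o(B, L) = -10 + 2*(221 - L) = -10 + (442 - 2*L) = 432 - 2*L)
j(f) = -2/63 (j(f) = 4/(-4 - 122) = 4/(-126) = 4*(-1/126) = -2/63)
sqrt(j(-82) + o(w, p)) = sqrt(-2/63 + (432 - 2*(-57))) = sqrt(-2/63 + (432 + 114)) = sqrt(-2/63 + 546) = sqrt(34396/63) = 2*sqrt(60193)/21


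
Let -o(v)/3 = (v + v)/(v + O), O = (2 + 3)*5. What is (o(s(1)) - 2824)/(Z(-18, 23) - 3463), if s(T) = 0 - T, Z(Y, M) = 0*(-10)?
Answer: 11295/13852 ≈ 0.81541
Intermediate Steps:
Z(Y, M) = 0
O = 25 (O = 5*5 = 25)
s(T) = -T
o(v) = -6*v/(25 + v) (o(v) = -3*(v + v)/(v + 25) = -3*2*v/(25 + v) = -6*v/(25 + v))
(o(s(1)) - 2824)/(Z(-18, 23) - 3463) = (-6*(-1*1)/(25 - 1*1) - 2824)/(0 - 3463) = (-6*(-1)/(25 - 1) - 2824)/(-3463) = (-6*(-1)/24 - 2824)*(-1/3463) = (-6*(-1)*1/24 - 2824)*(-1/3463) = (¼ - 2824)*(-1/3463) = -11295/4*(-1/3463) = 11295/13852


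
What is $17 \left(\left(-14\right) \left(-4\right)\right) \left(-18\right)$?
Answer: $-17136$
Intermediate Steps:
$17 \left(\left(-14\right) \left(-4\right)\right) \left(-18\right) = 17 \cdot 56 \left(-18\right) = 952 \left(-18\right) = -17136$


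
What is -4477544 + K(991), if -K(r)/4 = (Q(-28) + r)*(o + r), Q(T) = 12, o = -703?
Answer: -5633000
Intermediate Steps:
K(r) = -4*(-703 + r)*(12 + r) (K(r) = -4*(12 + r)*(-703 + r) = -4*(-703 + r)*(12 + r))
-4477544 + K(991) = -4477544 + (33744 - 4*991² + 2764*991) = -4477544 + (33744 - 4*982081 + 2739124) = -4477544 + (33744 - 3928324 + 2739124) = -4477544 - 1155456 = -5633000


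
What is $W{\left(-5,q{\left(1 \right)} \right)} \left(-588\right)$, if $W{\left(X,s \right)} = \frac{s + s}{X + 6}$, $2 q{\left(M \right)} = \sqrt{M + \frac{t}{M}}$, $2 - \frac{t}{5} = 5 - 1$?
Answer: $- 1764 i \approx - 1764.0 i$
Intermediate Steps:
$t = -10$ ($t = 10 - 5 \left(5 - 1\right) = 10 - 20 = -10$)
$q{\left(M \right)} = \frac{\sqrt{M - \frac{10}{M}}}{2}$
$W{\left(X,s \right)} = \frac{2 s}{6 + X}$
$W{\left(-5,q{\left(1 \right)} \right)} \left(-588\right) = \frac{2 \frac{\sqrt{1 - \frac{10}{1}}}{2}}{6 - 5} \left(-588\right) = \frac{2 \frac{\sqrt{1 - 10}}{2}}{1} \left(-588\right) = 2 \frac{\sqrt{1 - 10}}{2} \cdot 1 \left(-588\right) = 2 \frac{\sqrt{-9}}{2} \cdot 1 \left(-588\right) = 2 \frac{3 i}{2} \cdot 1 \left(-588\right) = 3 i \left(-588\right) = - 1764 i$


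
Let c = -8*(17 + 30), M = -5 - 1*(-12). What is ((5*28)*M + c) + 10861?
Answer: 11465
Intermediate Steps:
M = 7 (M = -5 + 12 = 7)
c = -376 (c = -8*47 = -376)
((5*28)*M + c) + 10861 = ((5*28)*7 - 376) + 10861 = (140*7 - 376) + 10861 = (980 - 376) + 10861 = 604 + 10861 = 11465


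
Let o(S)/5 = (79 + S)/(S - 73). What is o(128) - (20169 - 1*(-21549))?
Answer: -458691/11 ≈ -41699.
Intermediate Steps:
o(S) = 5*(79 + S)/(-73 + S) (o(S) = 5*((79 + S)/(S - 73)) = 5*((79 + S)/(-73 + S)) = 5*(79 + S)/(-73 + S))
o(128) - (20169 - 1*(-21549)) = 5*(79 + 128)/(-73 + 128) - (20169 - 1*(-21549)) = 5*207/55 - (20169 + 21549) = 5*(1/55)*207 - 1*41718 = 207/11 - 41718 = -458691/11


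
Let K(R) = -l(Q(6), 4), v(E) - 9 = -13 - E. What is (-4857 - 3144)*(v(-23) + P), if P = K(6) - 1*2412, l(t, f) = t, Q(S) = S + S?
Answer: 19242405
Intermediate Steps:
v(E) = -4 - E (v(E) = 9 + (-13 - E) = -4 - E)
Q(S) = 2*S
K(R) = -12 (K(R) = -2*6 = -1*12 = -12)
P = -2424 (P = -12 - 1*2412 = -12 - 2412 = -2424)
(-4857 - 3144)*(v(-23) + P) = (-4857 - 3144)*((-4 - 1*(-23)) - 2424) = -8001*((-4 + 23) - 2424) = -8001*(19 - 2424) = -8001*(-2405) = 19242405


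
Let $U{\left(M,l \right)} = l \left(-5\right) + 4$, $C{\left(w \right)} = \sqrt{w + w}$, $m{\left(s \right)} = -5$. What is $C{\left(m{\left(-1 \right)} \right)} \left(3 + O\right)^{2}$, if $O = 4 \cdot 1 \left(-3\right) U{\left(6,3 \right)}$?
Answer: $18225 i \sqrt{10} \approx 57633.0 i$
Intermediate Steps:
$C{\left(w \right)} = \sqrt{2} \sqrt{w}$ ($C{\left(w \right)} = \sqrt{2 w} = \sqrt{2} \sqrt{w}$)
$U{\left(M,l \right)} = 4 - 5 l$ ($U{\left(M,l \right)} = - 5 l + 4 = 4 - 5 l$)
$O = 132$ ($O = 4 \cdot 1 \left(-3\right) \left(4 - 15\right) = 4 \left(-3\right) \left(4 - 15\right) = \left(-12\right) \left(-11\right) = 132$)
$C{\left(m{\left(-1 \right)} \right)} \left(3 + O\right)^{2} = \sqrt{2} \sqrt{-5} \left(3 + 132\right)^{2} = \sqrt{2} i \sqrt{5} \cdot 135^{2} = i \sqrt{10} \cdot 18225 = 18225 i \sqrt{10}$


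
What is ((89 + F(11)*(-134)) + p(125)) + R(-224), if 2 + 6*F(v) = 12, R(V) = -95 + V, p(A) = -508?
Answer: -2884/3 ≈ -961.33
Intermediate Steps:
F(v) = 5/3 (F(v) = -⅓ + (⅙)*12 = -⅓ + 2 = 5/3)
((89 + F(11)*(-134)) + p(125)) + R(-224) = ((89 + (5/3)*(-134)) - 508) + (-95 - 224) = ((89 - 670/3) - 508) - 319 = (-403/3 - 508) - 319 = -1927/3 - 319 = -2884/3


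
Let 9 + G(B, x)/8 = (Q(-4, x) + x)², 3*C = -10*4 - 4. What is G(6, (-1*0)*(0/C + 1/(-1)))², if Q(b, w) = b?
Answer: 3136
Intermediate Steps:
C = -44/3 (C = (-10*4 - 4)/3 = (-2*20 - 4)/3 = (-40 - 4)/3 = (⅓)*(-44) = -44/3 ≈ -14.667)
G(B, x) = -72 + 8*(-4 + x)²
G(6, (-1*0)*(0/C + 1/(-1)))² = (-72 + 8*(-4 + (-1*0)*(0/(-44/3) + 1/(-1)))²)² = (-72 + 8*(-4 + 0*(0*(-3/44) + 1*(-1)))²)² = (-72 + 8*(-4 + 0*(0 - 1))²)² = (-72 + 8*(-4 + 0*(-1))²)² = (-72 + 8*(-4 + 0)²)² = (-72 + 8*(-4)²)² = (-72 + 8*16)² = (-72 + 128)² = 56² = 3136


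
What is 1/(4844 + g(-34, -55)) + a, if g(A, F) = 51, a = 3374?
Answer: 16515731/4895 ≈ 3374.0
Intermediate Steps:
1/(4844 + g(-34, -55)) + a = 1/(4844 + 51) + 3374 = 1/4895 + 3374 = 16515731/4895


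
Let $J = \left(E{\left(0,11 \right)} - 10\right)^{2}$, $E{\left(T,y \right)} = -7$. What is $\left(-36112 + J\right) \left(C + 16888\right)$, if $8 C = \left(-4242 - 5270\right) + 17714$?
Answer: $- \frac{2566825419}{4} \approx -6.4171 \cdot 10^{8}$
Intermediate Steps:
$C = \frac{4101}{4}$ ($C = \frac{\left(-4242 - 5270\right) + 17714}{8} = \frac{-9512 + 17714}{8} = \frac{1}{8} \cdot 8202 = \frac{4101}{4} \approx 1025.3$)
$J = 289$ ($J = \left(-7 - 10\right)^{2} = \left(-17\right)^{2} = 289$)
$\left(-36112 + J\right) \left(C + 16888\right) = \left(-36112 + 289\right) \left(\frac{4101}{4} + 16888\right) = \left(-35823\right) \frac{71653}{4} = - \frac{2566825419}{4}$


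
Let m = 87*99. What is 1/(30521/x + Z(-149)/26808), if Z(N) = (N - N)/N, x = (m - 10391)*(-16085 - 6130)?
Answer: 39498270/30521 ≈ 1294.1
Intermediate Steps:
m = 8613
x = 39498270 (x = (8613 - 10391)*(-16085 - 6130) = -1778*(-22215) = 39498270)
Z(N) = 0 (Z(N) = 0/N = 0)
1/(30521/x + Z(-149)/26808) = 1/(30521/39498270 + 0/26808) = 1/(30521*(1/39498270) + 0*(1/26808)) = 1/(30521/39498270 + 0) = 1/(30521/39498270) = 39498270/30521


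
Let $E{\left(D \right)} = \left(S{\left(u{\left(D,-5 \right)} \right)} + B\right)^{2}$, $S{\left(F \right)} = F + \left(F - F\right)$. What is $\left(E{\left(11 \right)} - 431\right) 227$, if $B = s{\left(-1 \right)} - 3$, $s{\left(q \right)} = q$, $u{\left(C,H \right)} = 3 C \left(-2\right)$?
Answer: $1014463$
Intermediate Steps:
$u{\left(C,H \right)} = - 6 C$
$S{\left(F \right)} = F$ ($S{\left(F \right)} = F + 0 = F$)
$B = -4$ ($B = -1 - 3 = -4$)
$E{\left(D \right)} = \left(-4 - 6 D\right)^{2}$ ($E{\left(D \right)} = \left(- 6 D - 4\right)^{2} = \left(-4 - 6 D\right)^{2}$)
$\left(E{\left(11 \right)} - 431\right) 227 = \left(4 \left(2 + 3 \cdot 11\right)^{2} - 431\right) 227 = \left(4 \left(2 + 33\right)^{2} - 431\right) 227 = \left(4 \cdot 35^{2} - 431\right) 227 = \left(4 \cdot 1225 - 431\right) 227 = \left(4900 - 431\right) 227 = 4469 \cdot 227 = 1014463$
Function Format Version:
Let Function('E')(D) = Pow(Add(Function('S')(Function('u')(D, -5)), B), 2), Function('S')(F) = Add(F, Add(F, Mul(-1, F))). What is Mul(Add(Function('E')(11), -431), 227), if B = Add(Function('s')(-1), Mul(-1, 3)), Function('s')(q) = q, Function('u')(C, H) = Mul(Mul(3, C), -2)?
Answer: 1014463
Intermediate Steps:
Function('u')(C, H) = Mul(-6, C)
Function('S')(F) = F (Function('S')(F) = Add(F, 0) = F)
B = -4 (B = Add(-1, Mul(-1, 3)) = Add(-1, -3) = -4)
Function('E')(D) = Pow(Add(-4, Mul(-6, D)), 2) (Function('E')(D) = Pow(Add(Mul(-6, D), -4), 2) = Pow(Add(-4, Mul(-6, D)), 2))
Mul(Add(Function('E')(11), -431), 227) = Mul(Add(Mul(4, Pow(Add(2, Mul(3, 11)), 2)), -431), 227) = Mul(Add(Mul(4, Pow(Add(2, 33), 2)), -431), 227) = Mul(Add(Mul(4, Pow(35, 2)), -431), 227) = Mul(Add(Mul(4, 1225), -431), 227) = Mul(Add(4900, -431), 227) = Mul(4469, 227) = 1014463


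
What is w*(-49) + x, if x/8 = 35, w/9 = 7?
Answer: -2807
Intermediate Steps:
w = 63 (w = 9*7 = 63)
x = 280 (x = 8*35 = 280)
w*(-49) + x = 63*(-49) + 280 = -3087 + 280 = -2807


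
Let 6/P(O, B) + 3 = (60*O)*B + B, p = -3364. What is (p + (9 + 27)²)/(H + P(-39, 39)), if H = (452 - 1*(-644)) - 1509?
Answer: 31441872/6279253 ≈ 5.0073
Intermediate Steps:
P(O, B) = 6/(-3 + B + 60*B*O) (P(O, B) = 6/(-3 + ((60*O)*B + B)) = 6/(-3 + (60*B*O + B)) = 6/(-3 + (B + 60*B*O)) = 6/(-3 + B + 60*B*O))
H = -413 (H = (452 + 644) - 1509 = 1096 - 1509 = -413)
(p + (9 + 27)²)/(H + P(-39, 39)) = (-3364 + (9 + 27)²)/(-413 + 6/(-3 + 39 + 60*39*(-39))) = (-3364 + 36²)/(-413 + 6/(-3 + 39 - 91260)) = (-3364 + 1296)/(-413 + 6/(-91224)) = -2068/(-413 + 6*(-1/91224)) = -2068/(-413 - 1/15204) = -2068/(-6279253/15204) = -2068*(-15204/6279253) = 31441872/6279253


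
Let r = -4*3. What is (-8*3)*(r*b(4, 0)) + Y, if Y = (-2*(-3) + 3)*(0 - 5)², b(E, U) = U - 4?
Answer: -927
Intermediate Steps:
r = -12
b(E, U) = -4 + U
Y = 225 (Y = (6 + 3)*(-5)² = 9*25 = 225)
(-8*3)*(r*b(4, 0)) + Y = (-8*3)*(-12*(-4 + 0)) + 225 = -(-288)*(-4) + 225 = -24*48 + 225 = -1152 + 225 = -927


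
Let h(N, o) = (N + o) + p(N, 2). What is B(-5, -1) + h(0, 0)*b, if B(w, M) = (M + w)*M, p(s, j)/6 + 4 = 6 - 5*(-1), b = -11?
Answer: -456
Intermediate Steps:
p(s, j) = 42 (p(s, j) = -24 + 6*(6 - 5*(-1)) = -24 + 6*(6 + 5) = -24 + 6*11 = -24 + 66 = 42)
B(w, M) = M*(M + w)
h(N, o) = 42 + N + o (h(N, o) = (N + o) + 42 = 42 + N + o)
B(-5, -1) + h(0, 0)*b = -(-1 - 5) + (42 + 0 + 0)*(-11) = -1*(-6) + 42*(-11) = 6 - 462 = -456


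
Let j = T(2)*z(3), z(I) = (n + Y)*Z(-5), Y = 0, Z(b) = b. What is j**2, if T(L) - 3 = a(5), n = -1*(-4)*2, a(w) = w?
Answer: 102400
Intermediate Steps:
n = 8 (n = 4*2 = 8)
T(L) = 8 (T(L) = 3 + 5 = 8)
z(I) = -40 (z(I) = (8 + 0)*(-5) = 8*(-5) = -40)
j = -320 (j = 8*(-40) = -320)
j**2 = (-320)**2 = 102400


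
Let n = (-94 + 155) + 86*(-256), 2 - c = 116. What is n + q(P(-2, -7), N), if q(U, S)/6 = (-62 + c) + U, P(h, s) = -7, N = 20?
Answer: -23053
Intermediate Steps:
c = -114 (c = 2 - 1*116 = 2 - 116 = -114)
q(U, S) = -1056 + 6*U (q(U, S) = 6*((-62 - 114) + U) = 6*(-176 + U) = -1056 + 6*U)
n = -21955 (n = 61 - 22016 = -21955)
n + q(P(-2, -7), N) = -21955 + (-1056 + 6*(-7)) = -21955 + (-1056 - 42) = -21955 - 1098 = -23053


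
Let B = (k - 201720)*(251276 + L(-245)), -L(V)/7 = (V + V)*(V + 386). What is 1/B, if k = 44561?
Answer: -1/115497092054 ≈ -8.6582e-12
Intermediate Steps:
L(V) = -14*V*(386 + V) (L(V) = -7*(V + V)*(V + 386) = -7*2*V*(386 + V) = -14*V*(386 + V))
B = -115497092054 (B = (44561 - 201720)*(251276 - 14*(-245)*(386 - 245)) = -157159*(251276 - 14*(-245)*141) = -157159*(251276 + 483630) = -157159*734906 = -115497092054)
1/B = 1/(-115497092054) = -1/115497092054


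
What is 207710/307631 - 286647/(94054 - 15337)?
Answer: -23943731729/8071929809 ≈ -2.9663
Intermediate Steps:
207710/307631 - 286647/(94054 - 15337) = 207710*(1/307631) - 286647/78717 = 207710/307631 - 286647*1/78717 = 207710/307631 - 95549/26239 = -23943731729/8071929809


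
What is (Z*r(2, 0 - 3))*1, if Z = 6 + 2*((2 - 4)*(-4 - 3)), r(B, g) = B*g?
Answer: -204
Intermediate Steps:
Z = 34 (Z = 6 + 2*(-2*(-7)) = 6 + 2*14 = 6 + 28 = 34)
(Z*r(2, 0 - 3))*1 = (34*(2*(0 - 3)))*1 = (34*(2*(-3)))*1 = (34*(-6))*1 = -204*1 = -204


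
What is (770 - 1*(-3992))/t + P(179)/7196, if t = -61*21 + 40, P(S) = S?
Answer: -34045213/8930236 ≈ -3.8124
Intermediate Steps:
t = -1241 (t = -1281 + 40 = -1241)
(770 - 1*(-3992))/t + P(179)/7196 = (770 - 1*(-3992))/(-1241) + 179/7196 = (770 + 3992)*(-1/1241) + 179*(1/7196) = 4762*(-1/1241) + 179/7196 = -4762/1241 + 179/7196 = -34045213/8930236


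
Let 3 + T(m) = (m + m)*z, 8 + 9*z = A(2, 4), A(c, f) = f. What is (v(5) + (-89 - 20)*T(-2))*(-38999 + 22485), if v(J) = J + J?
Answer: -21286546/9 ≈ -2.3652e+6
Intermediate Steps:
z = -4/9 (z = -8/9 + (1/9)*4 = -8/9 + 4/9 = -4/9 ≈ -0.44444)
v(J) = 2*J
T(m) = -3 - 8*m/9 (T(m) = -3 + (m + m)*(-4/9) = -3 + (2*m)*(-4/9) = -3 - 8*m/9)
(v(5) + (-89 - 20)*T(-2))*(-38999 + 22485) = (2*5 + (-89 - 20)*(-3 - 8/9*(-2)))*(-38999 + 22485) = (10 - 109*(-3 + 16/9))*(-16514) = (10 - 109*(-11/9))*(-16514) = (10 + 1199/9)*(-16514) = (1289/9)*(-16514) = -21286546/9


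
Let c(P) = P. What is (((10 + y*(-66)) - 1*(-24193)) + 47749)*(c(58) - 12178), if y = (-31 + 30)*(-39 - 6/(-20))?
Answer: -841101336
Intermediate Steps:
y = 387/10 (y = -(-39 - 6*(-1/20)) = -(-39 + 3/10) = -1*(-387/10) = 387/10 ≈ 38.700)
(((10 + y*(-66)) - 1*(-24193)) + 47749)*(c(58) - 12178) = (((10 + (387/10)*(-66)) - 1*(-24193)) + 47749)*(58 - 12178) = (((10 - 12771/5) + 24193) + 47749)*(-12120) = ((-12721/5 + 24193) + 47749)*(-12120) = (108244/5 + 47749)*(-12120) = (346989/5)*(-12120) = -841101336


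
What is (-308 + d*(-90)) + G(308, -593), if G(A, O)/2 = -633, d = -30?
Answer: 1126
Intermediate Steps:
G(A, O) = -1266 (G(A, O) = 2*(-633) = -1266)
(-308 + d*(-90)) + G(308, -593) = (-308 - 30*(-90)) - 1266 = (-308 + 2700) - 1266 = 2392 - 1266 = 1126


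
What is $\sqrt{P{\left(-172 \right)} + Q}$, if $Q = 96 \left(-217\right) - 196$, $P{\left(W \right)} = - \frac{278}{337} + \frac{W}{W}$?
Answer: $\frac{i \sqrt{2388109049}}{337} \approx 145.01 i$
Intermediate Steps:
$P{\left(W \right)} = \frac{59}{337}$ ($P{\left(W \right)} = \left(-278\right) \frac{1}{337} + 1 = - \frac{278}{337} + 1 = \frac{59}{337}$)
$Q = -21028$ ($Q = -20832 - 196 = -21028$)
$\sqrt{P{\left(-172 \right)} + Q} = \sqrt{\frac{59}{337} - 21028} = \sqrt{- \frac{7086377}{337}} = \frac{i \sqrt{2388109049}}{337}$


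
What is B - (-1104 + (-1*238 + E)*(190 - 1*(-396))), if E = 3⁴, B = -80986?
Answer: 12120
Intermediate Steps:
E = 81
B - (-1104 + (-1*238 + E)*(190 - 1*(-396))) = -80986 - (-1104 + (-1*238 + 81)*(190 - 1*(-396))) = -80986 - (-1104 + (-238 + 81)*(190 + 396)) = -80986 - (-1104 - 157*586) = -80986 - (-1104 - 92002) = -80986 - 1*(-93106) = -80986 + 93106 = 12120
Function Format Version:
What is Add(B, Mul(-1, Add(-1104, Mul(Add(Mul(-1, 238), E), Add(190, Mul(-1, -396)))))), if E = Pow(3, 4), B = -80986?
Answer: 12120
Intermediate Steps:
E = 81
Add(B, Mul(-1, Add(-1104, Mul(Add(Mul(-1, 238), E), Add(190, Mul(-1, -396)))))) = Add(-80986, Mul(-1, Add(-1104, Mul(Add(Mul(-1, 238), 81), Add(190, Mul(-1, -396)))))) = Add(-80986, Mul(-1, Add(-1104, Mul(Add(-238, 81), Add(190, 396))))) = Add(-80986, Mul(-1, Add(-1104, Mul(-157, 586)))) = Add(-80986, Mul(-1, Add(-1104, -92002))) = Add(-80986, Mul(-1, -93106)) = Add(-80986, 93106) = 12120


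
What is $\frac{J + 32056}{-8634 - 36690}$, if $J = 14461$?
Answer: $- \frac{46517}{45324} \approx -1.0263$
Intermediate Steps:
$\frac{J + 32056}{-8634 - 36690} = \frac{14461 + 32056}{-8634 - 36690} = \frac{46517}{-45324} = 46517 \left(- \frac{1}{45324}\right) = - \frac{46517}{45324}$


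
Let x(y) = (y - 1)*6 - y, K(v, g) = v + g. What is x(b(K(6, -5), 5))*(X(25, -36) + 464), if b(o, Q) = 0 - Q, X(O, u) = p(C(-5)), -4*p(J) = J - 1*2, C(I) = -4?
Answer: -28861/2 ≈ -14431.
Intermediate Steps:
p(J) = ½ - J/4 (p(J) = -(J - 1*2)/4 = -(J - 2)/4 = -(-2 + J)/4 = ½ - J/4)
K(v, g) = g + v
X(O, u) = 3/2 (X(O, u) = ½ - ¼*(-4) = ½ + 1 = 3/2)
b(o, Q) = -Q
x(y) = -6 + 5*y (x(y) = (-1 + y)*6 - y = (-6 + 6*y) - y = -6 + 5*y)
x(b(K(6, -5), 5))*(X(25, -36) + 464) = (-6 + 5*(-1*5))*(3/2 + 464) = (-6 + 5*(-5))*(931/2) = (-6 - 25)*(931/2) = -31*931/2 = -28861/2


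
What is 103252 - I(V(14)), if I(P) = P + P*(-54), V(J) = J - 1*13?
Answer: 103305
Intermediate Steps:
V(J) = -13 + J (V(J) = J - 13 = -13 + J)
I(P) = -53*P (I(P) = P - 54*P = -53*P)
103252 - I(V(14)) = 103252 - (-53)*(-13 + 14) = 103252 - (-53) = 103252 - 1*(-53) = 103252 + 53 = 103305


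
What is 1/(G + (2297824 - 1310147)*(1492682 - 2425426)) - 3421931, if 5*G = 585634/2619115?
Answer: -41283187767805332912394921/12064295793166294966 ≈ -3.4219e+6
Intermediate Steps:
G = 585634/13095575 (G = (585634/2619115)/5 = (585634*(1/2619115))/5 = (⅕)*(585634/2619115) = 585634/13095575 ≈ 0.044720)
1/(G + (2297824 - 1310147)*(1492682 - 2425426)) - 3421931 = 1/(585634/13095575 + (2297824 - 1310147)*(1492682 - 2425426)) - 3421931 = 1/(585634/13095575 + 987677*(-932744)) - 3421931 = 1/(585634/13095575 - 921249795688) - 3421931 = 1/(-12064295793166294966/13095575) - 3421931 = -13095575/12064295793166294966 - 3421931 = -41283187767805332912394921/12064295793166294966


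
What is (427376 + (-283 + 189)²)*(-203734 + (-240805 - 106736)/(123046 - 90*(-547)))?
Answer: -3827632285409625/43069 ≈ -8.8872e+10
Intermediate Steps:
(427376 + (-283 + 189)²)*(-203734 + (-240805 - 106736)/(123046 - 90*(-547))) = (427376 + (-94)²)*(-203734 - 347541/(123046 + 49230)) = (427376 + 8836)*(-203734 - 347541/172276) = 436212*(-203734 - 347541*1/172276) = 436212*(-203734 - 347541/172276) = 436212*(-35098826125/172276) = -3827632285409625/43069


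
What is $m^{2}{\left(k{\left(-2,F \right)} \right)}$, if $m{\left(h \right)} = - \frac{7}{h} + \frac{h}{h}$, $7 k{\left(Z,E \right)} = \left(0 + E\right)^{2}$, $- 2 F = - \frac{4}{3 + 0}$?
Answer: $\frac{190969}{16} \approx 11936.0$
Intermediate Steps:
$F = \frac{2}{3}$ ($F = - \frac{\left(-4\right) \frac{1}{3 + 0}}{2} = - \frac{\left(-4\right) \frac{1}{3}}{2} = \left(- \frac{1}{2}\right) \left(- \frac{4}{3}\right) = \frac{2}{3} \approx 0.66667$)
$k{\left(Z,E \right)} = \frac{E^{2}}{7}$ ($k{\left(Z,E \right)} = \frac{\left(0 + E\right)^{2}}{7} = \frac{E^{2}}{7}$)
$m{\left(h \right)} = 1 - \frac{7}{h}$ ($m{\left(h \right)} = - \frac{7}{h} + 1 = 1 - \frac{7}{h}$)
$m^{2}{\left(k{\left(-2,F \right)} \right)} = \left(\frac{-7 + \frac{\left(\frac{2}{3}\right)^{2}}{7}}{\frac{1}{7} \left(\frac{2}{3}\right)^{2}}\right)^{2} = \left(\frac{-7 + \frac{1}{7} \cdot \frac{4}{9}}{\frac{1}{7} \cdot \frac{4}{9}}\right)^{2} = \left(\frac{-7 + \frac{4}{63}}{\frac{4}{63}}\right)^{2} = \left(\frac{63}{4} \left(- \frac{437}{63}\right)\right)^{2} = \left(- \frac{437}{4}\right)^{2} = \frac{190969}{16}$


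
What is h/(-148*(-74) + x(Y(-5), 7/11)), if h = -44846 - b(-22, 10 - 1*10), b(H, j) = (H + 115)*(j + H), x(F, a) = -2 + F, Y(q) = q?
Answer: -8560/2189 ≈ -3.9105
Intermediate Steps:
b(H, j) = (115 + H)*(H + j)
h = -42800 (h = -44846 - ((-22)**2 + 115*(-22) + 115*(10 - 1*10) - 22*(10 - 1*10)) = -44846 - (484 - 2530 + 115*(10 - 10) - 22*(10 - 10)) = -44846 - (484 - 2530 + 115*0 - 22*0) = -44846 - (484 - 2530 + 0 + 0) = -44846 - 1*(-2046) = -44846 + 2046 = -42800)
h/(-148*(-74) + x(Y(-5), 7/11)) = -42800/(-148*(-74) + (-2 - 5)) = -42800/(10952 - 7) = -42800/10945 = -42800*1/10945 = -8560/2189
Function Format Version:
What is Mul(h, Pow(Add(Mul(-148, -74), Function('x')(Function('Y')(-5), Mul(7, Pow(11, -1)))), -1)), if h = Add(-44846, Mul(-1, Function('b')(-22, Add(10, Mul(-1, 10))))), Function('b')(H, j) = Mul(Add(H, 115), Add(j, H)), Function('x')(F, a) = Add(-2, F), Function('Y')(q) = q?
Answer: Rational(-8560, 2189) ≈ -3.9105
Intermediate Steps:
Function('b')(H, j) = Mul(Add(115, H), Add(H, j))
h = -42800 (h = Add(-44846, Mul(-1, Add(Pow(-22, 2), Mul(115, -22), Mul(115, Add(10, Mul(-1, 10))), Mul(-22, Add(10, Mul(-1, 10)))))) = Add(-44846, Mul(-1, Add(484, -2530, Mul(115, Add(10, -10)), Mul(-22, Add(10, -10))))) = Add(-44846, Mul(-1, Add(484, -2530, Mul(115, 0), Mul(-22, 0)))) = Add(-44846, Mul(-1, Add(484, -2530, 0, 0))) = Add(-44846, Mul(-1, -2046)) = Add(-44846, 2046) = -42800)
Mul(h, Pow(Add(Mul(-148, -74), Function('x')(Function('Y')(-5), Mul(7, Pow(11, -1)))), -1)) = Mul(-42800, Pow(Add(Mul(-148, -74), Add(-2, -5)), -1)) = Mul(-42800, Pow(Add(10952, -7), -1)) = Mul(-42800, Pow(10945, -1)) = Mul(-42800, Rational(1, 10945)) = Rational(-8560, 2189)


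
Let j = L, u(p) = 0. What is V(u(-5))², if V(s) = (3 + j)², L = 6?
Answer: 6561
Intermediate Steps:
j = 6
V(s) = 81 (V(s) = (3 + 6)² = 9² = 81)
V(u(-5))² = 81² = 6561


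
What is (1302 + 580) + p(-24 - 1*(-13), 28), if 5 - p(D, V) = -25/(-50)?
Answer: 3773/2 ≈ 1886.5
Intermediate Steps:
p(D, V) = 9/2 (p(D, V) = 5 - (-25)/(-50) = 5 - (-25)*(-1)/50 = 5 - 1*1/2 = 5 - 1/2 = 9/2)
(1302 + 580) + p(-24 - 1*(-13), 28) = (1302 + 580) + 9/2 = 1882 + 9/2 = 3773/2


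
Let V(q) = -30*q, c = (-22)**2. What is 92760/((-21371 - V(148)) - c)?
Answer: -6184/1161 ≈ -5.3264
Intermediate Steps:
c = 484
92760/((-21371 - V(148)) - c) = 92760/((-21371 - (-30)*148) - 1*484) = 92760/((-21371 - 1*(-4440)) - 484) = 92760/((-21371 + 4440) - 484) = 92760/(-16931 - 484) = 92760/(-17415) = 92760*(-1/17415) = -6184/1161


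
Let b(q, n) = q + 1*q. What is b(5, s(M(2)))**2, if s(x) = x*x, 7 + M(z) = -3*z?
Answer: 100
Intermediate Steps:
M(z) = -7 - 3*z
s(x) = x**2
b(q, n) = 2*q (b(q, n) = q + q = 2*q)
b(5, s(M(2)))**2 = (2*5)**2 = 10**2 = 100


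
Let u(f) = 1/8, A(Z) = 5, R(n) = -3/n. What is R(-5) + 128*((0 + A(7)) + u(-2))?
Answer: 3283/5 ≈ 656.60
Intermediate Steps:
u(f) = 1/8
R(-5) + 128*((0 + A(7)) + u(-2)) = -3/(-5) + 128*((0 + 5) + 1/8) = -3*(-1/5) + 128*(5 + 1/8) = 3/5 + 128*(41/8) = 3/5 + 656 = 3283/5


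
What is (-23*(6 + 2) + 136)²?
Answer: 2304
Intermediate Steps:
(-23*(6 + 2) + 136)² = (-23*8 + 136)² = (-184 + 136)² = (-48)² = 2304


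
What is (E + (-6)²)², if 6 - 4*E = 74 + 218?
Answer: 5041/4 ≈ 1260.3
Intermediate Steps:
E = -143/2 (E = 3/2 - (74 + 218)/4 = 3/2 - ¼*292 = 3/2 - 73 = -143/2 ≈ -71.500)
(E + (-6)²)² = (-143/2 + (-6)²)² = (-143/2 + 36)² = (-71/2)² = 5041/4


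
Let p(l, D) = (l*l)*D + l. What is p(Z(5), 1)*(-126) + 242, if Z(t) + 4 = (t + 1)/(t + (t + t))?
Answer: -23434/25 ≈ -937.36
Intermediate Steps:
Z(t) = -4 + (1 + t)/(3*t) (Z(t) = -4 + (t + 1)/(t + (t + t)) = -4 + (1 + t)/(t + 2*t) = -4 + (1 + t)/((3*t)) = -4 + (1 + t)*(1/(3*t)) = -4 + (1 + t)/(3*t))
p(l, D) = l + D*l² (p(l, D) = l²*D + l = D*l² + l = l + D*l²)
p(Z(5), 1)*(-126) + 242 = (((⅓)*(1 - 11*5)/5)*(1 + 1*((⅓)*(1 - 11*5)/5)))*(-126) + 242 = (((⅓)*(⅕)*(1 - 55))*(1 + 1*((⅓)*(⅕)*(1 - 55))))*(-126) + 242 = (((⅓)*(⅕)*(-54))*(1 + 1*((⅓)*(⅕)*(-54))))*(-126) + 242 = -18*(1 + 1*(-18/5))/5*(-126) + 242 = -18*(1 - 18/5)/5*(-126) + 242 = -18/5*(-13/5)*(-126) + 242 = (234/25)*(-126) + 242 = -29484/25 + 242 = -23434/25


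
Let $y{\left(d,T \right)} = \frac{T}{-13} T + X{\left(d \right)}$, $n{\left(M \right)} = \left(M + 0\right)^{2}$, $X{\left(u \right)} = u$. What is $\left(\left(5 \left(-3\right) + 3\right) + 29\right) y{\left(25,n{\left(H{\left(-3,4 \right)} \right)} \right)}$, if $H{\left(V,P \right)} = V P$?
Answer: $- \frac{346987}{13} \approx -26691.0$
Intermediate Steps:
$H{\left(V,P \right)} = P V$
$n{\left(M \right)} = M^{2}$
$y{\left(d,T \right)} = d - \frac{T^{2}}{13}$ ($y{\left(d,T \right)} = \frac{T}{-13} T + d = T \left(- \frac{1}{13}\right) T + d = - \frac{T}{13} T + d = - \frac{T^{2}}{13} + d = d - \frac{T^{2}}{13}$)
$\left(\left(5 \left(-3\right) + 3\right) + 29\right) y{\left(25,n{\left(H{\left(-3,4 \right)} \right)} \right)} = \left(\left(5 \left(-3\right) + 3\right) + 29\right) \left(25 - \frac{\left(\left(4 \left(-3\right)\right)^{2}\right)^{2}}{13}\right) = \left(\left(-15 + 3\right) + 29\right) \left(25 - \frac{\left(\left(-12\right)^{2}\right)^{2}}{13}\right) = \left(-12 + 29\right) \left(25 - \frac{144^{2}}{13}\right) = 17 \left(25 - \frac{20736}{13}\right) = 17 \left(- \frac{20411}{13}\right) = - \frac{346987}{13}$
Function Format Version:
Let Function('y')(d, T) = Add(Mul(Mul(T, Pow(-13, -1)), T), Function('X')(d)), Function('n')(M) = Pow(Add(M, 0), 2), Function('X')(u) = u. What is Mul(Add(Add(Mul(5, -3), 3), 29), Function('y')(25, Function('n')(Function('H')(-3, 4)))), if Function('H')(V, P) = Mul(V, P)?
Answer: Rational(-346987, 13) ≈ -26691.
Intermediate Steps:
Function('H')(V, P) = Mul(P, V)
Function('n')(M) = Pow(M, 2)
Function('y')(d, T) = Add(d, Mul(Rational(-1, 13), Pow(T, 2))) (Function('y')(d, T) = Add(Mul(Mul(T, Pow(-13, -1)), T), d) = Add(Mul(Mul(T, Rational(-1, 13)), T), d) = Add(Mul(Mul(Rational(-1, 13), T), T), d) = Add(Mul(Rational(-1, 13), Pow(T, 2)), d) = Add(d, Mul(Rational(-1, 13), Pow(T, 2))))
Mul(Add(Add(Mul(5, -3), 3), 29), Function('y')(25, Function('n')(Function('H')(-3, 4)))) = Mul(Add(Add(Mul(5, -3), 3), 29), Add(25, Mul(Rational(-1, 13), Pow(Pow(Mul(4, -3), 2), 2)))) = Mul(Add(Add(-15, 3), 29), Add(25, Mul(Rational(-1, 13), Pow(Pow(-12, 2), 2)))) = Mul(Add(-12, 29), Add(25, Mul(Rational(-1, 13), Pow(144, 2)))) = Mul(17, Add(25, Mul(Rational(-1, 13), 20736))) = Mul(17, Add(25, Rational(-20736, 13))) = Mul(17, Rational(-20411, 13)) = Rational(-346987, 13)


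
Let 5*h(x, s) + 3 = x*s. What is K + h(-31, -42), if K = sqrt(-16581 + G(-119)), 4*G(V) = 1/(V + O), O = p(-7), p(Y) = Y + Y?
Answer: 1299/5 + I*sqrt(1173205369)/266 ≈ 259.8 + 128.77*I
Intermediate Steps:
p(Y) = 2*Y
O = -14 (O = 2*(-7) = -14)
G(V) = 1/(4*(-14 + V)) (G(V) = 1/(4*(V - 14)) = 1/(4*(-14 + V)))
h(x, s) = -3/5 + s*x/5 (h(x, s) = -3/5 + (x*s)/5 = -3/5 + (s*x)/5 = -3/5 + s*x/5)
K = I*sqrt(1173205369)/266 (K = sqrt(-16581 + 1/(4*(-14 - 119))) = sqrt(-16581 + (1/4)/(-133)) = sqrt(-16581 + (1/4)*(-1/133)) = sqrt(-16581 - 1/532) = sqrt(-8821093/532) = I*sqrt(1173205369)/266 ≈ 128.77*I)
K + h(-31, -42) = I*sqrt(1173205369)/266 + (-3/5 + (1/5)*(-42)*(-31)) = I*sqrt(1173205369)/266 + (-3/5 + 1302/5) = I*sqrt(1173205369)/266 + 1299/5 = 1299/5 + I*sqrt(1173205369)/266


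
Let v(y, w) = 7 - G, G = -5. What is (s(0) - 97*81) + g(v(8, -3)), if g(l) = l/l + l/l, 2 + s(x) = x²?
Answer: -7857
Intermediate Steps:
s(x) = -2 + x²
v(y, w) = 12 (v(y, w) = 7 - 1*(-5) = 7 + 5 = 12)
g(l) = 2 (g(l) = 1 + 1 = 2)
(s(0) - 97*81) + g(v(8, -3)) = ((-2 + 0²) - 97*81) + 2 = ((-2 + 0) - 7857) + 2 = (-2 - 7857) + 2 = -7859 + 2 = -7857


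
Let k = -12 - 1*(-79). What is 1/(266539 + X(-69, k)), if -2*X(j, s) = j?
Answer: 2/533147 ≈ 3.7513e-6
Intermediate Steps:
k = 67 (k = -12 + 79 = 67)
X(j, s) = -j/2
1/(266539 + X(-69, k)) = 1/(266539 - 1/2*(-69)) = 1/(266539 + 69/2) = 1/(533147/2) = 2/533147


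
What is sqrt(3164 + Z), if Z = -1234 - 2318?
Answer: 2*I*sqrt(97) ≈ 19.698*I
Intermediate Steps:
Z = -3552
sqrt(3164 + Z) = sqrt(3164 - 3552) = sqrt(-388) = 2*I*sqrt(97)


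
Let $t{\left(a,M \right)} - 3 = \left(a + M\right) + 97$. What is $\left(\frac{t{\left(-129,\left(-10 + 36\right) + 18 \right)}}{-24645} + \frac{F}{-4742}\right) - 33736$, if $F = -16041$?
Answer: $- \frac{262814401395}{7791106} \approx -33733.0$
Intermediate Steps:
$t{\left(a,M \right)} = 100 + M + a$ ($t{\left(a,M \right)} = 3 + \left(\left(a + M\right) + 97\right) = 3 + \left(\left(M + a\right) + 97\right) = 3 + \left(97 + M + a\right) = 100 + M + a$)
$\left(\frac{t{\left(-129,\left(-10 + 36\right) + 18 \right)}}{-24645} + \frac{F}{-4742}\right) - 33736 = \left(\frac{100 + \left(\left(-10 + 36\right) + 18\right) - 129}{-24645} - \frac{16041}{-4742}\right) - 33736 = \left(\left(100 + \left(26 + 18\right) - 129\right) \left(- \frac{1}{24645}\right) - - \frac{16041}{4742}\right) - 33736 = \left(\left(100 + 44 - 129\right) \left(- \frac{1}{24645}\right) + \frac{16041}{4742}\right) - 33736 = \left(15 \left(- \frac{1}{24645}\right) + \frac{16041}{4742}\right) - 33736 = \left(- \frac{1}{1643} + \frac{16041}{4742}\right) - 33736 = \frac{26350621}{7791106} - 33736 = - \frac{262814401395}{7791106}$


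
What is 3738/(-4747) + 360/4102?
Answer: -6812178/9736097 ≈ -0.69968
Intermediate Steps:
3738/(-4747) + 360/4102 = 3738*(-1/4747) + 360*(1/4102) = -3738/4747 + 180/2051 = -6812178/9736097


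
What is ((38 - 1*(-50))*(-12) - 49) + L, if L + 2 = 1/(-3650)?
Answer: -4040551/3650 ≈ -1107.0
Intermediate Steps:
L = -7301/3650 (L = -2 + 1/(-3650) = -2 - 1/3650 = -7301/3650 ≈ -2.0003)
((38 - 1*(-50))*(-12) - 49) + L = ((38 - 1*(-50))*(-12) - 49) - 7301/3650 = ((38 + 50)*(-12) - 49) - 7301/3650 = (88*(-12) - 49) - 7301/3650 = (-1056 - 49) - 7301/3650 = -1105 - 7301/3650 = -4040551/3650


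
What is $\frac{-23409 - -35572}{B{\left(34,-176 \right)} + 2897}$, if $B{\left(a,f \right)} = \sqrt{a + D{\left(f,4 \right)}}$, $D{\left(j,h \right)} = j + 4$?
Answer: $\frac{35236211}{8392747} - \frac{12163 i \sqrt{138}}{8392747} \approx 4.1984 - 0.017025 i$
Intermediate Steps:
$D{\left(j,h \right)} = 4 + j$
$B{\left(a,f \right)} = \sqrt{4 + a + f}$ ($B{\left(a,f \right)} = \sqrt{a + \left(4 + f\right)} = \sqrt{4 + a + f}$)
$\frac{-23409 - -35572}{B{\left(34,-176 \right)} + 2897} = \frac{-23409 - -35572}{\sqrt{4 + 34 - 176} + 2897} = \frac{-23409 + 35572}{\sqrt{-138} + 2897} = \frac{12163}{i \sqrt{138} + 2897} = \frac{12163}{2897 + i \sqrt{138}}$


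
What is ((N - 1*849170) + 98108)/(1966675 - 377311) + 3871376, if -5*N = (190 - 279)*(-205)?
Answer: 6153024890153/1589364 ≈ 3.8714e+6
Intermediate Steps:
N = -3649 (N = -(190 - 279)*(-205)/5 = -(-89)*(-205)/5 = -1/5*18245 = -3649)
((N - 1*849170) + 98108)/(1966675 - 377311) + 3871376 = ((-3649 - 1*849170) + 98108)/(1966675 - 377311) + 3871376 = ((-3649 - 849170) + 98108)/1589364 + 3871376 = (-852819 + 98108)*(1/1589364) + 3871376 = -754711*1/1589364 + 3871376 = -754711/1589364 + 3871376 = 6153024890153/1589364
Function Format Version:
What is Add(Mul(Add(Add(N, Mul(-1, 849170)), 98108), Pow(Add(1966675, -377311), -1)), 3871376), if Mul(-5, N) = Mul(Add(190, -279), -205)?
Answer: Rational(6153024890153, 1589364) ≈ 3.8714e+6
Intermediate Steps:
N = -3649 (N = Mul(Rational(-1, 5), Mul(Add(190, -279), -205)) = Mul(Rational(-1, 5), Mul(-89, -205)) = Mul(Rational(-1, 5), 18245) = -3649)
Add(Mul(Add(Add(N, Mul(-1, 849170)), 98108), Pow(Add(1966675, -377311), -1)), 3871376) = Add(Mul(Add(Add(-3649, Mul(-1, 849170)), 98108), Pow(Add(1966675, -377311), -1)), 3871376) = Add(Mul(Add(Add(-3649, -849170), 98108), Pow(1589364, -1)), 3871376) = Add(Mul(Add(-852819, 98108), Rational(1, 1589364)), 3871376) = Add(Mul(-754711, Rational(1, 1589364)), 3871376) = Add(Rational(-754711, 1589364), 3871376) = Rational(6153024890153, 1589364)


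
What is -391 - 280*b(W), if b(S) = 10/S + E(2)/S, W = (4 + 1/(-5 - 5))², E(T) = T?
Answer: -310237/507 ≈ -611.91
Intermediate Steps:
W = 1521/100 (W = (4 + 1/(-10))² = (4 - ⅒)² = (39/10)² = 1521/100 ≈ 15.210)
b(S) = 12/S (b(S) = 10/S + 2/S = 12/S)
-391 - 280*b(W) = -391 - 3360/1521/100 = -391 - 3360*100/1521 = -391 - 280*400/507 = -391 - 112000/507 = -310237/507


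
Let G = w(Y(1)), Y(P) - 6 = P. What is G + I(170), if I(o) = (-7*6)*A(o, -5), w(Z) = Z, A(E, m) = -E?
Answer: 7147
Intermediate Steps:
Y(P) = 6 + P
G = 7 (G = 6 + 1 = 7)
I(o) = 42*o (I(o) = (-7*6)*(-o) = -(-42)*o = 42*o)
G + I(170) = 7 + 42*170 = 7 + 7140 = 7147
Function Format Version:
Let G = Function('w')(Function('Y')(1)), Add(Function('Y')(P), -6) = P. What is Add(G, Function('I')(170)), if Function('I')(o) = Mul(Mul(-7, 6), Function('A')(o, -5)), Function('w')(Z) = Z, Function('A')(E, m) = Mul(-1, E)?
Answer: 7147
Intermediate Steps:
Function('Y')(P) = Add(6, P)
G = 7 (G = Add(6, 1) = 7)
Function('I')(o) = Mul(42, o) (Function('I')(o) = Mul(Mul(-7, 6), Mul(-1, o)) = Mul(-42, Mul(-1, o)) = Mul(42, o))
Add(G, Function('I')(170)) = Add(7, Mul(42, 170)) = Add(7, 7140) = 7147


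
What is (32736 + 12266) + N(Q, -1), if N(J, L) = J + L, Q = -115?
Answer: 44886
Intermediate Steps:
(32736 + 12266) + N(Q, -1) = (32736 + 12266) + (-115 - 1) = 45002 - 116 = 44886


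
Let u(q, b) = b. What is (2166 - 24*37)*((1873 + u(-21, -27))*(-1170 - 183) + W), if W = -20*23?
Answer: -3192569244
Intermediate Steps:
W = -460
(2166 - 24*37)*((1873 + u(-21, -27))*(-1170 - 183) + W) = (2166 - 24*37)*((1873 - 27)*(-1170 - 183) - 460) = (2166 - 888)*(1846*(-1353) - 460) = 1278*(-2497638 - 460) = 1278*(-2498098) = -3192569244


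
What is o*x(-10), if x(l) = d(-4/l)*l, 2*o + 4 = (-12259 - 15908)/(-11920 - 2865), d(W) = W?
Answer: 61946/14785 ≈ 4.1898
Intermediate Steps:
o = -30973/29570 (o = -2 + ((-12259 - 15908)/(-11920 - 2865))/2 = -2 + (-28167/(-14785))/2 = -2 + (-28167*(-1/14785))/2 = -2 + (½)*(28167/14785) = -2 + 28167/29570 = -30973/29570 ≈ -1.0474)
x(l) = -4 (x(l) = (-4/l)*l = -4)
o*x(-10) = -30973/29570*(-4) = 61946/14785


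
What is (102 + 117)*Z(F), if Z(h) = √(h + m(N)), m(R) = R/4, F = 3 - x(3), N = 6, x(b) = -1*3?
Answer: 219*√30/2 ≈ 599.76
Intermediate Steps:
x(b) = -3
F = 6 (F = 3 - 1*(-3) = 3 + 3 = 6)
m(R) = R/4 (m(R) = R*(¼) = R/4)
Z(h) = √(3/2 + h) (Z(h) = √(h + (¼)*6) = √(h + 3/2) = √(3/2 + h))
(102 + 117)*Z(F) = (102 + 117)*(√(6 + 4*6)/2) = 219*(√(6 + 24)/2) = 219*(√30/2) = 219*√30/2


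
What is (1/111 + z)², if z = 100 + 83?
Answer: 412658596/12321 ≈ 33492.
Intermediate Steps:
z = 183
(1/111 + z)² = (1/111 + 183)² = (20314/111)² = 412658596/12321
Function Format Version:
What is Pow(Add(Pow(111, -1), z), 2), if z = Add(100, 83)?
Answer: Rational(412658596, 12321) ≈ 33492.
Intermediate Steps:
z = 183
Pow(Add(Pow(111, -1), z), 2) = Pow(Add(Pow(111, -1), 183), 2) = Pow(Add(Rational(1, 111), 183), 2) = Pow(Rational(20314, 111), 2) = Rational(412658596, 12321)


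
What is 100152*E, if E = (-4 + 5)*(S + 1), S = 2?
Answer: 300456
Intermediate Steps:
E = 3 (E = (-4 + 5)*(2 + 1) = 1*3 = 3)
100152*E = 100152*3 = 300456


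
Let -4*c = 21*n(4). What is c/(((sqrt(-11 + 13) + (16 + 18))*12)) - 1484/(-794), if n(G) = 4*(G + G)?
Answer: 333648/229069 + 7*sqrt(2)/577 ≈ 1.4737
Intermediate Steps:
n(G) = 8*G (n(G) = 4*(2*G) = 8*G)
c = -168 (c = -21*8*4/4 = -21*32/4 = -1/4*672 = -168)
c/(((sqrt(-11 + 13) + (16 + 18))*12)) - 1484/(-794) = -168*1/(12*(sqrt(-11 + 13) + (16 + 18))) - 1484/(-794) = -168*1/(12*(sqrt(2) + 34)) - 1484*(-1/794) = -168*1/(12*(34 + sqrt(2))) + 742/397 = -168/(408 + 12*sqrt(2)) + 742/397 = 742/397 - 168/(408 + 12*sqrt(2))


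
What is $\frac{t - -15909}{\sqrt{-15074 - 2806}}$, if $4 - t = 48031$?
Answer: $\frac{5353 i \sqrt{4470}}{1490} \approx 240.2 i$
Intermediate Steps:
$t = -48027$ ($t = 4 - 48031 = -48027$)
$\frac{t - -15909}{\sqrt{-15074 - 2806}} = \frac{-48027 - -15909}{\sqrt{-15074 - 2806}} = \frac{-48027 + 15909}{\sqrt{-17880}} = - \frac{32118}{2 i \sqrt{4470}} = - 32118 \left(- \frac{i \sqrt{4470}}{8940}\right) = \frac{5353 i \sqrt{4470}}{1490}$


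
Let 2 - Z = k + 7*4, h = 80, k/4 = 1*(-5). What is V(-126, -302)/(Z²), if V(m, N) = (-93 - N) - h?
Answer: 43/12 ≈ 3.5833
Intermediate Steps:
k = -20 (k = 4*(1*(-5)) = 4*(-5) = -20)
V(m, N) = -173 - N (V(m, N) = (-93 - N) - 1*80 = (-93 - N) - 80 = -173 - N)
Z = -6 (Z = 2 - (-20 + 7*4) = 2 - (-20 + 28) = 2 - 1*8 = 2 - 8 = -6)
V(-126, -302)/(Z²) = (-173 - 1*(-302))/((-6)²) = (-173 + 302)/36 = 129*(1/36) = 43/12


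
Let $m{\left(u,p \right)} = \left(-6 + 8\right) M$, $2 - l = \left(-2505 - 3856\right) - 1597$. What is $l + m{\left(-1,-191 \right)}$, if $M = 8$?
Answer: $7976$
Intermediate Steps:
$l = 7960$ ($l = 2 - \left(\left(-2505 - 3856\right) - 1597\right) = 2 - \left(-6361 - 1597\right) = 2 - -7958 = 2 + 7958 = 7960$)
$m{\left(u,p \right)} = 16$ ($m{\left(u,p \right)} = \left(-6 + 8\right) 8 = 2 \cdot 8 = 16$)
$l + m{\left(-1,-191 \right)} = 7960 + 16 = 7976$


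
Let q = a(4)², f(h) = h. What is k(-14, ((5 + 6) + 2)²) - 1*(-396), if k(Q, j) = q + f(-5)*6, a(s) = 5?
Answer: 391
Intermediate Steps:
q = 25 (q = 5² = 25)
k(Q, j) = -5 (k(Q, j) = 25 - 5*6 = 25 - 30 = -5)
k(-14, ((5 + 6) + 2)²) - 1*(-396) = -5 - 1*(-396) = -5 + 396 = 391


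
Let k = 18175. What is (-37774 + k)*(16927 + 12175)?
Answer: -570370098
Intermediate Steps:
(-37774 + k)*(16927 + 12175) = (-37774 + 18175)*(16927 + 12175) = -19599*29102 = -570370098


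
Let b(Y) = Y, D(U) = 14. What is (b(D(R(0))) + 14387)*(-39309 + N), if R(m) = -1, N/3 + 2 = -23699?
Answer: -1590043212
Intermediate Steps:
N = -71103 (N = -6 + 3*(-23699) = -6 - 71097 = -71103)
(b(D(R(0))) + 14387)*(-39309 + N) = (14 + 14387)*(-39309 - 71103) = 14401*(-110412) = -1590043212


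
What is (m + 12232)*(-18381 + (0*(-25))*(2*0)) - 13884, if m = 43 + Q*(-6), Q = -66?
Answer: -232919535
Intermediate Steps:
m = 439 (m = 43 - 66*(-6) = 43 + 396 = 439)
(m + 12232)*(-18381 + (0*(-25))*(2*0)) - 13884 = (439 + 12232)*(-18381 + (0*(-25))*(2*0)) - 13884 = 12671*(-18381 + 0*0) - 13884 = 12671*(-18381 + 0) - 13884 = 12671*(-18381) - 13884 = -232905651 - 13884 = -232919535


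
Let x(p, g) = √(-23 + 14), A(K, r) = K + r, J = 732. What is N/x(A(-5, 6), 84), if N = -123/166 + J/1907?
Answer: 37683*I/316562 ≈ 0.11904*I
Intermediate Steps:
x(p, g) = 3*I (x(p, g) = √(-9) = 3*I)
N = -113049/316562 (N = -123/166 + 732/1907 = -113049/316562 ≈ -0.35711)
N/x(A(-5, 6), 84) = -113049*(-I/3)/316562 = -(-37683)*I/316562 = 37683*I/316562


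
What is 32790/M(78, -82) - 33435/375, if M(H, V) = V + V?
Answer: -592653/2050 ≈ -289.10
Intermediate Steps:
M(H, V) = 2*V
32790/M(78, -82) - 33435/375 = 32790/((2*(-82))) - 33435/375 = 32790/(-164) - 33435*1/375 = 32790*(-1/164) - 2229/25 = -16395/82 - 2229/25 = -592653/2050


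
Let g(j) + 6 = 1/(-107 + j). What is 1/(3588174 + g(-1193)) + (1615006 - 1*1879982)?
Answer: -1236011924892124/4664618399 ≈ -2.6498e+5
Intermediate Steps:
g(j) = -6 + 1/(-107 + j)
1/(3588174 + g(-1193)) + (1615006 - 1*1879982) = 1/(3588174 + (643 - 6*(-1193))/(-107 - 1193)) + (1615006 - 1*1879982) = 1/(3588174 + (643 + 7158)/(-1300)) + (1615006 - 1879982) = 1/(3588174 - 1/1300*7801) - 264976 = 1/(3588174 - 7801/1300) - 264976 = 1/(4664618399/1300) - 264976 = 1300/4664618399 - 264976 = -1236011924892124/4664618399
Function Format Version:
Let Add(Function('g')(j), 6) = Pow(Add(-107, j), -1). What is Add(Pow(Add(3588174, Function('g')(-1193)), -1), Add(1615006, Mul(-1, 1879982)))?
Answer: Rational(-1236011924892124, 4664618399) ≈ -2.6498e+5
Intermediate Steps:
Function('g')(j) = Add(-6, Pow(Add(-107, j), -1))
Add(Pow(Add(3588174, Function('g')(-1193)), -1), Add(1615006, Mul(-1, 1879982))) = Add(Pow(Add(3588174, Mul(Pow(Add(-107, -1193), -1), Add(643, Mul(-6, -1193)))), -1), Add(1615006, Mul(-1, 1879982))) = Add(Pow(Add(3588174, Mul(Pow(-1300, -1), Add(643, 7158))), -1), Add(1615006, -1879982)) = Add(Pow(Add(3588174, Mul(Rational(-1, 1300), 7801)), -1), -264976) = Add(Pow(Add(3588174, Rational(-7801, 1300)), -1), -264976) = Add(Pow(Rational(4664618399, 1300), -1), -264976) = Add(Rational(1300, 4664618399), -264976) = Rational(-1236011924892124, 4664618399)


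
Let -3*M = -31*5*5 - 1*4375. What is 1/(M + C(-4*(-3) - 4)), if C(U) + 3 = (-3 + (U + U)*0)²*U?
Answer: 3/5357 ≈ 0.00056001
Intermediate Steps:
C(U) = -3 + 9*U (C(U) = -3 + (-3 + (U + U)*0)²*U = -3 + (-3 + (2*U)*0)²*U = -3 + (-3 + 0)²*U = -3 + (-3)²*U = -3 + 9*U)
M = 5150/3 (M = -(-31*5*5 - 1*4375)/3 = -(-155*5 - 4375)/3 = -(-775 - 4375)/3 = -⅓*(-5150) = 5150/3 ≈ 1716.7)
1/(M + C(-4*(-3) - 4)) = 1/(5150/3 + (-3 + 9*(-4*(-3) - 4))) = 1/(5150/3 + (-3 + 9*(12 - 4))) = 1/(5150/3 + (-3 + 9*8)) = 1/(5150/3 + (-3 + 72)) = 1/(5150/3 + 69) = 1/(5357/3) = 3/5357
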